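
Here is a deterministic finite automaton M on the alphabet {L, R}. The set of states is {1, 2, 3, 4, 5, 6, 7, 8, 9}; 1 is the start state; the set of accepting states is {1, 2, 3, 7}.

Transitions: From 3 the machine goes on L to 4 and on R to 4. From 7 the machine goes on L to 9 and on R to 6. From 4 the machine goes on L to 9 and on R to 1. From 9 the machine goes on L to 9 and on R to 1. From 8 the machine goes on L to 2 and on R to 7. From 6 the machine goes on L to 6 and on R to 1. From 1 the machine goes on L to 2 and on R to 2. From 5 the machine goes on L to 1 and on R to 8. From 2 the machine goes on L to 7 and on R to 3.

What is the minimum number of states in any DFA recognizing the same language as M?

Reachable states from the start: {1,2,3,4,6,7,9}. Unreachable: {5,8} — drop them.
Initial partition by acceptance: {1,2,3,7} | {4,6,9}.
Split {1,2,3,7} by δ(·,L) → {1,2} and {3,7}.
On input L, block {1,2} splits into {1} and {2}.
Stable partition: {1} | {4,6,9} | {3,7} | {2} — 4 equivalence classes.

4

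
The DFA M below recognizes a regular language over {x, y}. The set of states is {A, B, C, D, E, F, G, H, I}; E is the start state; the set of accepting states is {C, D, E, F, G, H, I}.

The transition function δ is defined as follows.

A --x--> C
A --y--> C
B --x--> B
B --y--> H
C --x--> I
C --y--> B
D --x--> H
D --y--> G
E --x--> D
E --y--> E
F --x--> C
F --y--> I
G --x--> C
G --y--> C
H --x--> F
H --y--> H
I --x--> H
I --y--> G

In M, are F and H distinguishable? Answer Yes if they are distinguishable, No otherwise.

Yes

States {A} cannot be reached from the start state, so discard them.
Start with accepting vs non-accepting: {C,D,E,F,G,H,I} | {B}.
Split {C,D,E,F,G,H,I} by δ(·,y) → {D,E,F,G,H,I} and {C}.
On input x, block {D,E,F,G,H,I} splits into {D,E,H,I} and {F,G}.
Refine {D,E,H,I} on symbol x: members go to different blocks, giving {D,E,I} and {H}.
Split {D,E,I} by δ(·,x) → {D,I} and {E}.
Split {F,G} by δ(·,y) → {F} and {G}.
No further refinement is possible. Final partition (7 blocks): {D,I} | {B} | {C} | {F} | {H} | {E} | {G}.
F and H end up in different blocks, so they are distinguishable. For instance, the string 'xy' is accepted from only H.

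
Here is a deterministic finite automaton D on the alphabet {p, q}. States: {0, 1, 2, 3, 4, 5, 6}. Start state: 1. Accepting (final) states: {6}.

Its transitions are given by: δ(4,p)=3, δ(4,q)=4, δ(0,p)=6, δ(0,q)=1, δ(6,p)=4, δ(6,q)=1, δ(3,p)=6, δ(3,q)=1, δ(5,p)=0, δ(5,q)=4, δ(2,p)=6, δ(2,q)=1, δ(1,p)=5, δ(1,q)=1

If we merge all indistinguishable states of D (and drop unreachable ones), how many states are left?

4

Reachable states from the start: {0,1,3,4,5,6}. Unreachable: {2} — drop them.
Initial partition by acceptance: {6} | {0,1,3,4,5}.
On input p, block {0,1,3,4,5} splits into {1,4,5} and {0,3}.
Split {1,4,5} by δ(·,p) → {4,5} and {1}.
Stable partition: {6} | {4,5} | {0,3} | {1} — 4 equivalence classes.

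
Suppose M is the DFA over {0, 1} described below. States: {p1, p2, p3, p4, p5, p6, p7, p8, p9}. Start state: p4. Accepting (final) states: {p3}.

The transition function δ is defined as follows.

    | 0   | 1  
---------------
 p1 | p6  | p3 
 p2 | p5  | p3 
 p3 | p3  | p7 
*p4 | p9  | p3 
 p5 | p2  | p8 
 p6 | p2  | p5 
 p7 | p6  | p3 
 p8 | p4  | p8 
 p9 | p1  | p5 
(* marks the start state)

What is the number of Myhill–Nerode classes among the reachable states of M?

All states are reachable from the start state.
Initial partition by acceptance: {p3} | {p1,p2,p4,p5,p6,p7,p8,p9}.
On input 1, block {p1,p2,p4,p5,p6,p7,p8,p9} splits into {p1,p2,p4,p7} and {p5,p6,p8,p9}.
The partition is now stable with 3 blocks: {p3} | {p1,p2,p4,p7} | {p5,p6,p8,p9}.

3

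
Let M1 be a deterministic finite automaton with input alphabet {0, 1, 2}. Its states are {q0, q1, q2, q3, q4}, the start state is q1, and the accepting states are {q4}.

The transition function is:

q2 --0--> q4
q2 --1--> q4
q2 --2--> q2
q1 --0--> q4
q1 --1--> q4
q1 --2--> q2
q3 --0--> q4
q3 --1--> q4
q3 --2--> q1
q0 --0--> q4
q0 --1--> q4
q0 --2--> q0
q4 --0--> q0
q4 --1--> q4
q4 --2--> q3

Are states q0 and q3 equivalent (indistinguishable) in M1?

P0 = {q4} | {q0,q1,q2,q3}.
The partition is now stable with 2 blocks: {q4} | {q0,q1,q2,q3}.
q0 and q3 lie in the same block of the stable partition, so they are equivalent — no string distinguishes them.

Yes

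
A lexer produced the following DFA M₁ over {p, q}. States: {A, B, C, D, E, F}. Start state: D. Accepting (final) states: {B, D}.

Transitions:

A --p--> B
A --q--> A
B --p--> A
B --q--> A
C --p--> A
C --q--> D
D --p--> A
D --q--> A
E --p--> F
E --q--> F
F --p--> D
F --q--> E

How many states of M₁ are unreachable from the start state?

3

BFS from D reaches {A, B, D}; the 3 state(s) C, E, F are never visited.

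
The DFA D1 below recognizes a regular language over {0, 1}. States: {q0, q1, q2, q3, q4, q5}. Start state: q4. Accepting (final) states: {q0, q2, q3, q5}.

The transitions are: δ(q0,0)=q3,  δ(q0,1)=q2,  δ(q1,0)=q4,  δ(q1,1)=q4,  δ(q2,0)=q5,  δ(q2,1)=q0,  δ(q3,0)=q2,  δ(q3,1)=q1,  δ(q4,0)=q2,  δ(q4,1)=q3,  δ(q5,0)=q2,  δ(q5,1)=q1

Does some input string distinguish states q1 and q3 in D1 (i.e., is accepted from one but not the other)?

Yes

All states are reachable from the start state.
Start with accepting vs non-accepting: {q0,q2,q3,q5} | {q1,q4}.
On input 1, block {q0,q2,q3,q5} splits into {q0,q2} and {q3,q5}.
Refine {q1,q4} on symbol 0: members go to different blocks, giving {q1} and {q4}.
Stable partition: {q0,q2} | {q1} | {q3,q5} | {q4} — 4 equivalence classes.
q1 and q3 end up in different blocks, so they are distinguishable. For instance, the string 'ε' is accepted from only q3.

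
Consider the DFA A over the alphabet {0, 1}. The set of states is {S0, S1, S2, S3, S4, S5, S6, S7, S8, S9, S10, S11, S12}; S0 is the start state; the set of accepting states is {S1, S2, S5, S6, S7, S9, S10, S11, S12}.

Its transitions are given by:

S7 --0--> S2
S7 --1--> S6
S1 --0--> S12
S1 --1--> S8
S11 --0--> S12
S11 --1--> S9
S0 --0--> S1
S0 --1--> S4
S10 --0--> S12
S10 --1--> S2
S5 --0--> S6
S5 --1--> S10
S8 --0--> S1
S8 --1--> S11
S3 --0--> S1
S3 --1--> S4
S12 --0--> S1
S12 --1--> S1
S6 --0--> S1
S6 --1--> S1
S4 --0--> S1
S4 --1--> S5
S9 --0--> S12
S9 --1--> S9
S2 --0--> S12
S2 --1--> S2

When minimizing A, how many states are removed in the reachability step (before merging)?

Starting at S0 and following transitions, the reachable set is {S0, S1, S2, S4, S5, S6, S8, S9, S10, S11, S12}. That leaves S3, S7 unreachable — 2 in total.

2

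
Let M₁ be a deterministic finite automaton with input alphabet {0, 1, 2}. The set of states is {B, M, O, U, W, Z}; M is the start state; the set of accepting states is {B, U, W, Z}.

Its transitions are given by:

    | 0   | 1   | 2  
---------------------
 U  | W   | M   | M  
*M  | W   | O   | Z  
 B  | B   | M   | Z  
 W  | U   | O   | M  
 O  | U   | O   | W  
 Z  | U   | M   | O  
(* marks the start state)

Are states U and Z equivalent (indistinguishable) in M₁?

States {B} cannot be reached from the start state, so discard them.
P0 = {U,W,Z} | {M,O}.
Stable partition: {U,W,Z} | {M,O} — 2 equivalence classes.
U and Z lie in the same block of the stable partition, so they are equivalent — no string distinguishes them.

Yes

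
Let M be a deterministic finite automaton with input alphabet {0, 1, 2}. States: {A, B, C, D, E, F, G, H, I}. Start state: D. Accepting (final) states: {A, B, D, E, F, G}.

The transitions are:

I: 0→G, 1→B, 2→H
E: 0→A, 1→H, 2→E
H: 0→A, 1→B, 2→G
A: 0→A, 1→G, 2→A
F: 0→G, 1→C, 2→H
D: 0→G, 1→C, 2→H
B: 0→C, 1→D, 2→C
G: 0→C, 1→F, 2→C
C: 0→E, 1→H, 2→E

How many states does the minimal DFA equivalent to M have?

6

States {I} cannot be reached from the start state, so discard them.
P0 = {A,B,D,E,F,G} | {C,H}.
On input 0, block {A,B,D,E,F,G} splits into {A,D,E,F} and {B,G}.
On input 0, block {A,D,E,F} splits into {A,E} and {D,F}.
On input 1, block {A,E} splits into {A} and {E}.
On input 0, block {C,H} splits into {C} and {H}.
No further refinement is possible. Final partition (6 blocks): {A} | {C} | {B,G} | {D,F} | {E} | {H}.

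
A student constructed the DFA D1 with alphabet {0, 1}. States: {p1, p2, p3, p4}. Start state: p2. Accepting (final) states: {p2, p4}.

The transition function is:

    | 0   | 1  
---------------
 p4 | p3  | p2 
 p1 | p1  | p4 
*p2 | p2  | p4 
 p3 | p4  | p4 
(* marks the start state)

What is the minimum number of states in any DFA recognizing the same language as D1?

States {p1} cannot be reached from the start state, so discard them.
P0 = {p2,p4} | {p3}.
On input 0, block {p2,p4} splits into {p2} and {p4}.
The partition is now stable with 3 blocks: {p2} | {p3} | {p4}.

3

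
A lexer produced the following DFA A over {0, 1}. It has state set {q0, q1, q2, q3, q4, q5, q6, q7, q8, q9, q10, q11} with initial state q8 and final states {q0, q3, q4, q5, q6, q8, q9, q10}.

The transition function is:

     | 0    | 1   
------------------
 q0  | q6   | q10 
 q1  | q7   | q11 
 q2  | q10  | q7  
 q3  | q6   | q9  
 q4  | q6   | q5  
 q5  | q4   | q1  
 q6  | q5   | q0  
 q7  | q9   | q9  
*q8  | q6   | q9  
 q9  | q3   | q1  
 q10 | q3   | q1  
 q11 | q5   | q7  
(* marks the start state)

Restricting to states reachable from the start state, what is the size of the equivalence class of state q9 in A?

First remove the unreachable states {q2}; 11 states remain.
Start with accepting vs non-accepting: {q0,q3,q4,q5,q6,q8,q9,q10} | {q1,q7,q11}.
Refine {q0,q3,q4,q5,q6,q8,q9,q10} on symbol 1: members go to different blocks, giving {q0,q3,q4,q6,q8} and {q5,q9,q10}.
Refine {q0,q3,q4,q6,q8} on symbol 0: members go to different blocks, giving {q0,q3,q4,q8} and {q6}.
Split {q1,q7,q11} by δ(·,0) → {q7,q11} and {q1}.
On input 1, block {q7,q11} splits into {q7} and {q11}.
Stable partition: {q0,q3,q4,q8} | {q7} | {q5,q9,q10} | {q6} | {q1} | {q11} — 6 equivalence classes.
The equivalence class containing q9 is {q5,q9,q10}, of size 3.

3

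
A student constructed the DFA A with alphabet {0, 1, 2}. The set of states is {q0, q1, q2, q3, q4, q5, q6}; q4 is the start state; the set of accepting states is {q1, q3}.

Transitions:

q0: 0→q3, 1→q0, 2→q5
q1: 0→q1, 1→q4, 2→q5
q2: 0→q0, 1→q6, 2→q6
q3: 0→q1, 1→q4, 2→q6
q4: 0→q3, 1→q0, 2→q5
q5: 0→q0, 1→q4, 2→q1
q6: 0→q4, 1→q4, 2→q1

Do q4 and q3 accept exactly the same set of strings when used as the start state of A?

No

Reachable states from the start: {q0,q1,q3,q4,q5,q6}. Unreachable: {q2} — drop them.
P0 = {q1,q3} | {q0,q4,q5,q6}.
Split {q0,q4,q5,q6} by δ(·,0) → {q0,q4} and {q5,q6}.
The partition is now stable with 3 blocks: {q1,q3} | {q0,q4} | {q5,q6}.
q4 and q3 end up in different blocks, so they are distinguishable. For instance, the string 'ε' is accepted from only q3.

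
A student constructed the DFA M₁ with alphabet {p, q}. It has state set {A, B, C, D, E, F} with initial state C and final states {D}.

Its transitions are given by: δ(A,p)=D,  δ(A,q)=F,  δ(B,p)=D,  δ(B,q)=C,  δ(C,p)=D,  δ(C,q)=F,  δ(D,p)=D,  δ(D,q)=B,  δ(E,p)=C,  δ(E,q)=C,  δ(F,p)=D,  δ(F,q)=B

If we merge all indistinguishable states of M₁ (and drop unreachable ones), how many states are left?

First remove the unreachable states {A,E}; 4 states remain.
Start with accepting vs non-accepting: {D} | {B,C,F}.
Stable partition: {D} | {B,C,F} — 2 equivalence classes.

2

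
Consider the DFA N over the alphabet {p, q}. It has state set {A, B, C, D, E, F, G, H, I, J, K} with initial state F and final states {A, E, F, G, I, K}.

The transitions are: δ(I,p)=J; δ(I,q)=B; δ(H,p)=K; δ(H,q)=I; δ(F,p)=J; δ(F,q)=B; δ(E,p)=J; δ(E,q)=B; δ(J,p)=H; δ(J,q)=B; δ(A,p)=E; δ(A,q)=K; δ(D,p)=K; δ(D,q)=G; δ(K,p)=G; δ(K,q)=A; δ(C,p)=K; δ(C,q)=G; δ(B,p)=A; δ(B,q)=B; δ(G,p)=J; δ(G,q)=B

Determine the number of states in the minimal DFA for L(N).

First remove the unreachable states {C,D}; 9 states remain.
P0 = {A,E,F,G,I,K} | {B,H,J}.
Split {A,E,F,G,I,K} by δ(·,p) → {E,F,G,I} and {A,K}.
Split {B,H,J} by δ(·,p) → {B,H} and {J}.
On input q, block {B,H} splits into {B} and {H}.
The partition is now stable with 5 blocks: {E,F,G,I} | {B} | {A,K} | {J} | {H}.

5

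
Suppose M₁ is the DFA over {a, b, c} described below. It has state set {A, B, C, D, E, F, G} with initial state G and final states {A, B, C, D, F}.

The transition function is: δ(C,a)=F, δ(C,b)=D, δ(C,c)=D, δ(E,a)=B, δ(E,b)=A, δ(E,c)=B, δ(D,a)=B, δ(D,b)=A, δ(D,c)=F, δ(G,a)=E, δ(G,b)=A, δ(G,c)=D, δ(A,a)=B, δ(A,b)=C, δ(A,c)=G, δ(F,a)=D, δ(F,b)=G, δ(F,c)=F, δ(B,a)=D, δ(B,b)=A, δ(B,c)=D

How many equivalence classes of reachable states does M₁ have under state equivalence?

Every state is reachable, so we keep all 7.
Initial partition by acceptance: {A,B,C,D,F} | {E,G}.
Split {A,B,C,D,F} by δ(·,b) → {A,B,C,D} and {F}.
Refine {A,B,C,D} on symbol a: members go to different blocks, giving {A,B,D} and {C}.
Refine {A,B,D} on symbol b: members go to different blocks, giving {B,D} and {A}.
Split {B,D} by δ(·,c) → {B} and {D}.
On input a, block {E,G} splits into {E} and {G}.
No further refinement is possible. Final partition (7 blocks): {B} | {E} | {F} | {C} | {A} | {D} | {G}.

7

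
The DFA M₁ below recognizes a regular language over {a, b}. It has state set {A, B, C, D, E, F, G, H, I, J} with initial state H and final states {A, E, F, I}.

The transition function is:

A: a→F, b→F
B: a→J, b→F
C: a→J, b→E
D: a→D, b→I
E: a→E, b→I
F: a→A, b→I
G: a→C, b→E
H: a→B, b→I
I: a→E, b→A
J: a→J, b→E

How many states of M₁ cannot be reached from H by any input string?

Starting at H and following transitions, the reachable set is {A, B, E, F, H, I, J}. That leaves C, D, G unreachable — 3 in total.

3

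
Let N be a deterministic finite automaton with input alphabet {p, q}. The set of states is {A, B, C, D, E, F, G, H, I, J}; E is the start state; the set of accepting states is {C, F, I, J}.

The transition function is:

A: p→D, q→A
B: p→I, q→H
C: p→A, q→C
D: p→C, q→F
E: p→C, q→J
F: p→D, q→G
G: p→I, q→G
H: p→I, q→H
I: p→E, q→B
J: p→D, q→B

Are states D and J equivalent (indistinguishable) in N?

Start with accepting vs non-accepting: {C,F,I,J} | {A,B,D,E,G,H}.
Split {C,F,I,J} by δ(·,q) → {F,I,J} and {C}.
On input p, block {A,B,D,E,G,H} splits into {B,G,H} and {D,E} and {A}.
No further refinement is possible. Final partition (5 blocks): {F,I,J} | {B,G,H} | {C} | {D,E} | {A}.
D and J end up in different blocks, so they are distinguishable. For instance, the string 'ε' is accepted from only J.

No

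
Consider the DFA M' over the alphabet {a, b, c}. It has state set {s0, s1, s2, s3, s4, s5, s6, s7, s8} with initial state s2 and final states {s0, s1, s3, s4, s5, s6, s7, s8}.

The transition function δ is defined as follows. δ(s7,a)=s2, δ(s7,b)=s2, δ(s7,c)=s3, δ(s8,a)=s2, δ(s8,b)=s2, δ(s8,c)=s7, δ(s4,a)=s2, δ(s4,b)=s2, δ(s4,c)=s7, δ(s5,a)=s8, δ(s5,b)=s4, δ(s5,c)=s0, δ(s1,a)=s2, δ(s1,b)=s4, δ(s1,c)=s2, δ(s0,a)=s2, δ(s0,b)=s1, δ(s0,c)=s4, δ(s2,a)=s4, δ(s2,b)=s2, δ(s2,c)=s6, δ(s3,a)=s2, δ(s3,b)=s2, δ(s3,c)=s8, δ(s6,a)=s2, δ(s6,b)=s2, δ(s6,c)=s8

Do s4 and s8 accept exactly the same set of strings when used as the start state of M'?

First remove the unreachable states {s0,s1,s5}; 6 states remain.
Start with accepting vs non-accepting: {s3,s4,s6,s7,s8} | {s2}.
The partition is now stable with 2 blocks: {s3,s4,s6,s7,s8} | {s2}.
s4 and s8 lie in the same block of the stable partition, so they are equivalent — no string distinguishes them.

Yes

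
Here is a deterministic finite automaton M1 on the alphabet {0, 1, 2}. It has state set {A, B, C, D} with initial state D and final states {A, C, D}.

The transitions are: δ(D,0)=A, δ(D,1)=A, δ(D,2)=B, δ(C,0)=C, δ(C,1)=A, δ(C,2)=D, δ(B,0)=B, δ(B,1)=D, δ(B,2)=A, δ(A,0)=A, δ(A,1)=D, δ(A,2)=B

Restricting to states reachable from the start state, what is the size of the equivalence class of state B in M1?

1

States {C} cannot be reached from the start state, so discard them.
Initial partition by acceptance: {A,D} | {B}.
No further refinement is possible. Final partition (2 blocks): {A,D} | {B}.
State B belongs to the block {B}, which has 1 states.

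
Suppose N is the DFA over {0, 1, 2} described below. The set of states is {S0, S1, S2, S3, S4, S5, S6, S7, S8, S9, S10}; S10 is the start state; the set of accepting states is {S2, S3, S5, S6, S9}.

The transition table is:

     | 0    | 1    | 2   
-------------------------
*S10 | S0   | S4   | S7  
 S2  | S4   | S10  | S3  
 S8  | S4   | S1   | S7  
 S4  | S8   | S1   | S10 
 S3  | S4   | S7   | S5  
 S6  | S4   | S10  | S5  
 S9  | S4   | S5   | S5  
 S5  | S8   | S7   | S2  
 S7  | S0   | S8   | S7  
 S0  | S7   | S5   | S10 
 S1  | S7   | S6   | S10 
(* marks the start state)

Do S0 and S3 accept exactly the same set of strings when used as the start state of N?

First remove the unreachable states {S9}; 10 states remain.
P0 = {S2,S3,S5,S6} | {S0,S1,S4,S7,S8,S10}.
On input 1, block {S0,S1,S4,S7,S8,S10} splits into {S4,S7,S8,S10} and {S0,S1}.
Refine {S4,S7,S8,S10} on symbol 0: members go to different blocks, giving {S4,S8} and {S7,S10}.
No further refinement is possible. Final partition (4 blocks): {S2,S3,S5,S6} | {S4,S8} | {S0,S1} | {S7,S10}.
S0 and S3 end up in different blocks, so they are distinguishable. For instance, the string 'ε' is accepted from only S3.

No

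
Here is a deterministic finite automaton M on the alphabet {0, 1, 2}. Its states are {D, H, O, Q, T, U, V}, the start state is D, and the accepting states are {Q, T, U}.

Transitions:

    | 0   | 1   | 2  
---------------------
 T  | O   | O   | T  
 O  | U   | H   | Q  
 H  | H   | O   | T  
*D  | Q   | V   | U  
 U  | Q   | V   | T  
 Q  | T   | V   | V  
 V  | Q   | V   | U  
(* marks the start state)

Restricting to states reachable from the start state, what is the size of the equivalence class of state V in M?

2

P0 = {Q,T,U} | {D,H,O,V}.
Refine {Q,T,U} on symbol 0: members go to different blocks, giving {Q,U} and {T}.
Refine {Q,U} on symbol 0: members go to different blocks, giving {U} and {Q}.
On input 0, block {D,H,O,V} splits into {D,V} and {O} and {H}.
No further refinement is possible. Final partition (6 blocks): {U} | {D,V} | {T} | {Q} | {O} | {H}.
State V belongs to the block {D,V}, which has 2 states.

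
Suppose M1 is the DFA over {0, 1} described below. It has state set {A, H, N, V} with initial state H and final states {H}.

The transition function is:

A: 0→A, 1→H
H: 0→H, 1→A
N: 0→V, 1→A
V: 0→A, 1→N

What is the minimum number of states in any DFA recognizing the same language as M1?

States {N,V} cannot be reached from the start state, so discard them.
Initial partition by acceptance: {H} | {A}.
The partition is now stable with 2 blocks: {H} | {A}.

2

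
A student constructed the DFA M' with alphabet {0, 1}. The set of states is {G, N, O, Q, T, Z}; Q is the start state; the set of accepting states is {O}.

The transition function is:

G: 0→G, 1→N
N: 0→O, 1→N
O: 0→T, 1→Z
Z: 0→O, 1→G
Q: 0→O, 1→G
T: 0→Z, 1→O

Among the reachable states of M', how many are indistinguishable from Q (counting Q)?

Initial partition by acceptance: {O} | {G,N,Q,T,Z}.
Refine {G,N,Q,T,Z} on symbol 0: members go to different blocks, giving {N,Q,Z} and {G,T}.
On input 1, block {N,Q,Z} splits into {Q,Z} and {N}.
On input 0, block {G,T} splits into {G} and {T}.
No further refinement is possible. Final partition (5 blocks): {O} | {Q,Z} | {G} | {N} | {T}.
State Q belongs to the block {Q,Z}, which has 2 states.

2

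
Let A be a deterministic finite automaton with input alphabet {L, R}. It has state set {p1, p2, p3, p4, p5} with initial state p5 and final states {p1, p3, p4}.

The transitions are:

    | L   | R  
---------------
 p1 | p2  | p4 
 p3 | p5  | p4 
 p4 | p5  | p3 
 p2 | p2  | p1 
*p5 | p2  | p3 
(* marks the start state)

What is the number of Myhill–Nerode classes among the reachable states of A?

2

Start with accepting vs non-accepting: {p1,p3,p4} | {p2,p5}.
The partition is now stable with 2 blocks: {p1,p3,p4} | {p2,p5}.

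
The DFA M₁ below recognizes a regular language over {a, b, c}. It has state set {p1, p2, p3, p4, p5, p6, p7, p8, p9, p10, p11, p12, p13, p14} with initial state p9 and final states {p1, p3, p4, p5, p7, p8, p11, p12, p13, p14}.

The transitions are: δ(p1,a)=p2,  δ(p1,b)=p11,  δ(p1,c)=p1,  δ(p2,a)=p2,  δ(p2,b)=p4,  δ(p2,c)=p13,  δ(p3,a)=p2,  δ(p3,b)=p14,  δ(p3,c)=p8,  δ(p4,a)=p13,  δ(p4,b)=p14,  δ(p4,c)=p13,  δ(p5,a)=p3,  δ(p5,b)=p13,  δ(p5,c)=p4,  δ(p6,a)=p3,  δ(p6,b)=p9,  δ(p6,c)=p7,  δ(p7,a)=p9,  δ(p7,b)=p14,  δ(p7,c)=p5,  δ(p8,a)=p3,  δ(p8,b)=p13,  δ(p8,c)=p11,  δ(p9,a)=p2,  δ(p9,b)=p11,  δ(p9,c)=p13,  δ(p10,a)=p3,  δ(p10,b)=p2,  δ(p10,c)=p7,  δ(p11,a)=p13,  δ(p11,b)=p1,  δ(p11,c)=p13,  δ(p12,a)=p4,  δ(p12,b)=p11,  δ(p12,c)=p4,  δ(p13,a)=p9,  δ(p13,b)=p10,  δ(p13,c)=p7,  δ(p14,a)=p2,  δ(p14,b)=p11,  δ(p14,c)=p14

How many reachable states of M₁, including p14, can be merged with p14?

2

Reachable states from the start: {p1,p2,p3,p4,p5,p7,p8,p9,p10,p11,p13,p14}. Unreachable: {p6,p12} — drop them.
P0 = {p1,p3,p4,p5,p7,p8,p11,p13,p14} | {p2,p9,p10}.
Split {p1,p3,p4,p5,p7,p8,p11,p13,p14} by δ(·,a) → {p1,p3,p7,p13,p14} and {p4,p5,p8,p11}.
On input b, block {p1,p3,p7,p13,p14} splits into {p1,p14} and {p3,p7} and {p13}.
On input a, block {p2,p9,p10} splits into {p2,p9} and {p10}.
Split {p4,p5,p8,p11} by δ(·,a) → {p4,p11} and {p5,p8}.
Stable partition: {p1,p14} | {p2,p9} | {p4,p11} | {p3,p7} | {p13} | {p10} | {p5,p8} — 7 equivalence classes.
The equivalence class containing p14 is {p1,p14}, of size 2.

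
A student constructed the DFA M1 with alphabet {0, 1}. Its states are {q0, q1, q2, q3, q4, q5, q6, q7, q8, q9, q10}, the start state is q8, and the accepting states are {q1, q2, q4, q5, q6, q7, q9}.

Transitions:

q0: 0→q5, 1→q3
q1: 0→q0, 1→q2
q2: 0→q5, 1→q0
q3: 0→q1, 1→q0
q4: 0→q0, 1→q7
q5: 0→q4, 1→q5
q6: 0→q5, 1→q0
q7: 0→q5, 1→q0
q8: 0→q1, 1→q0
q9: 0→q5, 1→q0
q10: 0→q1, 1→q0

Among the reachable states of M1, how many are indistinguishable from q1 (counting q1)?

2

Reachable states from the start: {q0,q1,q2,q3,q4,q5,q7,q8}. Unreachable: {q6,q9,q10} — drop them.
P0 = {q1,q2,q4,q5,q7} | {q0,q3,q8}.
Refine {q1,q2,q4,q5,q7} on symbol 0: members go to different blocks, giving {q2,q5,q7} and {q1,q4}.
Refine {q2,q5,q7} on symbol 0: members go to different blocks, giving {q2,q7} and {q5}.
Split {q0,q3,q8} by δ(·,0) → {q3,q8} and {q0}.
The partition is now stable with 5 blocks: {q2,q7} | {q3,q8} | {q1,q4} | {q5} | {q0}.
The equivalence class containing q1 is {q1,q4}, of size 2.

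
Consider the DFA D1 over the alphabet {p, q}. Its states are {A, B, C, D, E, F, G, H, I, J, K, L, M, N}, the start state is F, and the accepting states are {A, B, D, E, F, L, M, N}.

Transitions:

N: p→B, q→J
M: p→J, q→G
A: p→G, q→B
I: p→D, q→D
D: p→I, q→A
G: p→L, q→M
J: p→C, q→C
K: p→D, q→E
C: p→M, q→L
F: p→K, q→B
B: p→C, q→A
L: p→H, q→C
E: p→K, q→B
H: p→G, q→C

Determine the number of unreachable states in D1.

1

No path from F leads to N; the other 13 states are all reachable.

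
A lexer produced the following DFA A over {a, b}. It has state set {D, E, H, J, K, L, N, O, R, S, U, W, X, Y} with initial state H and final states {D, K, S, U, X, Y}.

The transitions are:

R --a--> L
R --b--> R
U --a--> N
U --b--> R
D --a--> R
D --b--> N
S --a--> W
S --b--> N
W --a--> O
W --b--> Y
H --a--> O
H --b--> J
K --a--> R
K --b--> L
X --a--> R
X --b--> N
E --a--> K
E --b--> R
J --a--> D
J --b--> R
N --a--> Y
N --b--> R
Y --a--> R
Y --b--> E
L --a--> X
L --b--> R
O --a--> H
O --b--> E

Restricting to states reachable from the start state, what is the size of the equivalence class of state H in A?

2

Reachable states from the start: {D,E,H,J,K,L,N,O,R,X,Y}. Unreachable: {S,U,W} — drop them.
P0 = {D,K,X,Y} | {E,H,J,L,N,O,R}.
Split {E,H,J,L,N,O,R} by δ(·,a) → {E,J,L,N} and {H,O,R}.
Split {H,O,R} by δ(·,a) → {H,O} and {R}.
No further refinement is possible. Final partition (4 blocks): {D,K,X,Y} | {E,J,L,N} | {H,O} | {R}.
The equivalence class containing H is {H,O}, of size 2.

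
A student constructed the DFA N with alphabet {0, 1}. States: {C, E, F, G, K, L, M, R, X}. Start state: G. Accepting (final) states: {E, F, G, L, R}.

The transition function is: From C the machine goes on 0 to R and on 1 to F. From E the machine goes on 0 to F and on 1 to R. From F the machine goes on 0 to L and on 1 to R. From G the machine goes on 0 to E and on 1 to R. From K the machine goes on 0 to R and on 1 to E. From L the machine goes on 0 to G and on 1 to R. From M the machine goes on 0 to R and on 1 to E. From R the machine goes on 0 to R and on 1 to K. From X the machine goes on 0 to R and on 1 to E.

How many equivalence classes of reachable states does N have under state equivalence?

States {C,M,X} cannot be reached from the start state, so discard them.
Start with accepting vs non-accepting: {E,F,G,L,R} | {K}.
On input 1, block {E,F,G,L,R} splits into {E,F,G,L} and {R}.
No further refinement is possible. Final partition (3 blocks): {E,F,G,L} | {K} | {R}.

3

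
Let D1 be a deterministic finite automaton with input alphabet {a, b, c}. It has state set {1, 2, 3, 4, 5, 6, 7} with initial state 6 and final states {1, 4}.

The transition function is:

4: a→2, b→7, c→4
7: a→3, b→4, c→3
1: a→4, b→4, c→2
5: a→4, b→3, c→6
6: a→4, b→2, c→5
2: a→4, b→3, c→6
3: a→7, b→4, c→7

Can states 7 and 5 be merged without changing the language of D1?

No

First remove the unreachable states {1}; 6 states remain.
Initial partition by acceptance: {4} | {2,3,5,6,7}.
Split {2,3,5,6,7} by δ(·,a) → {2,5,6} and {3,7}.
Split {2,5,6} by δ(·,b) → {2,5} and {6}.
Stable partition: {4} | {2,5} | {3,7} | {6} — 4 equivalence classes.
7 and 5 end up in different blocks, so they are distinguishable. For instance, the string 'a' is accepted from only 5.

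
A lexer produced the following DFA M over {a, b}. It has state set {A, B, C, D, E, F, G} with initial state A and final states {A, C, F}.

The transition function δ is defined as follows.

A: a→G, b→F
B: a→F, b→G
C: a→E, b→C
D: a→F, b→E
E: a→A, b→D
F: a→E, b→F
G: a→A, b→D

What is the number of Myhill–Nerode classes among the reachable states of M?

States {B,C} cannot be reached from the start state, so discard them.
P0 = {A,F} | {D,E,G}.
No further refinement is possible. Final partition (2 blocks): {A,F} | {D,E,G}.

2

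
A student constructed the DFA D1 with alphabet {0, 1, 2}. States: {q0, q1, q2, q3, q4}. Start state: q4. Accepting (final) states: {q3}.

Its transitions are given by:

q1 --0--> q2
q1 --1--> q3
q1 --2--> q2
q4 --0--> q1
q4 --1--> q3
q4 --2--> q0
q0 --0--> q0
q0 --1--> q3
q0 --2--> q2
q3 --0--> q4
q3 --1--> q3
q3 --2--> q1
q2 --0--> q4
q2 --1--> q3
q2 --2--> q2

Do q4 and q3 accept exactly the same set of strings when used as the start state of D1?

No

Every state is reachable, so we keep all 5.
Initial partition by acceptance: {q3} | {q0,q1,q2,q4}.
No further refinement is possible. Final partition (2 blocks): {q3} | {q0,q1,q2,q4}.
q4 and q3 end up in different blocks, so they are distinguishable. For instance, the string 'ε' is accepted from only q3.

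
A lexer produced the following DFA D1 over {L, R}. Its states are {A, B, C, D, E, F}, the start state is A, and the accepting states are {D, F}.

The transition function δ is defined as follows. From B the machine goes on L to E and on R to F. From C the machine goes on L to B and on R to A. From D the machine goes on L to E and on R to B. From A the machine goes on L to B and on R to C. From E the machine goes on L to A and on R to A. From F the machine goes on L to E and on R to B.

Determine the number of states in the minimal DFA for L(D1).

4

States {D} cannot be reached from the start state, so discard them.
Start with accepting vs non-accepting: {F} | {A,B,C,E}.
Split {A,B,C,E} by δ(·,R) → {A,C,E} and {B}.
Refine {A,C,E} on symbol L: members go to different blocks, giving {A,C} and {E}.
No further refinement is possible. Final partition (4 blocks): {F} | {A,C} | {B} | {E}.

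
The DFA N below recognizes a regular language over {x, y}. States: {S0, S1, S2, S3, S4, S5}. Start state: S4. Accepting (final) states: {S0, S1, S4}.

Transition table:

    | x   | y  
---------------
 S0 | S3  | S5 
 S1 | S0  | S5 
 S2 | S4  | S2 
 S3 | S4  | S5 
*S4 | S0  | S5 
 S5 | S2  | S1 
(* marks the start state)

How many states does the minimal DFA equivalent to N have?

5

Every state is reachable, so we keep all 6.
Initial partition by acceptance: {S0,S1,S4} | {S2,S3,S5}.
On input x, block {S0,S1,S4} splits into {S1,S4} and {S0}.
Refine {S2,S3,S5} on symbol x: members go to different blocks, giving {S2,S3} and {S5}.
Split {S2,S3} by δ(·,y) → {S2} and {S3}.
No further refinement is possible. Final partition (5 blocks): {S1,S4} | {S2} | {S0} | {S5} | {S3}.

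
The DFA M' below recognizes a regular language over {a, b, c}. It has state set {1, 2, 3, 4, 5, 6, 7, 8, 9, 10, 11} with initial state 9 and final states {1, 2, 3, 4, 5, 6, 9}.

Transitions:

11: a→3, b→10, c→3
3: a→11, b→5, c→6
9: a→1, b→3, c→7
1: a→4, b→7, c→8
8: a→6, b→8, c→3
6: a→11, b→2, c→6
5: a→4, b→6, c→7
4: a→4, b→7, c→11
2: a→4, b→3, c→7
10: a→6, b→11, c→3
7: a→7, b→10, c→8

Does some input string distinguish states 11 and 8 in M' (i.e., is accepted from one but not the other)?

No

All states are reachable from the start state.
Start with accepting vs non-accepting: {1,2,3,4,5,6,9} | {7,8,10,11}.
On input a, block {1,2,3,4,5,6,9} splits into {1,2,4,5,9} and {3,6}.
Refine {1,2,4,5,9} on symbol b: members go to different blocks, giving {2,5,9} and {1,4}.
On input a, block {7,8,10,11} splits into {8,10,11} and {7}.
Stable partition: {2,5,9} | {8,10,11} | {3,6} | {1,4} | {7} — 5 equivalence classes.
11 and 8 lie in the same block of the stable partition, so they are equivalent — no string distinguishes them.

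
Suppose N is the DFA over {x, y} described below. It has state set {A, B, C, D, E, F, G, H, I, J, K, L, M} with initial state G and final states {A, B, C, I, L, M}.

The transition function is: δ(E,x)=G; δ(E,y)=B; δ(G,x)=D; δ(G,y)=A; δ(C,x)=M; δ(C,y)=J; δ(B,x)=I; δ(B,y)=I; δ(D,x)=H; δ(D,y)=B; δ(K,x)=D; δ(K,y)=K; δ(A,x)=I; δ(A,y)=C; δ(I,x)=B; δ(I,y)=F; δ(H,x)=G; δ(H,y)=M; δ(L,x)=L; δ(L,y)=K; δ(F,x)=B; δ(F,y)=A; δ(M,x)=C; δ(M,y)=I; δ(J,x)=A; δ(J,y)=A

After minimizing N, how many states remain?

Reachable states from the start: {A,B,C,D,F,G,H,I,J,M}. Unreachable: {E,K,L} — drop them.
P0 = {A,B,C,I,M} | {D,F,G,H,J}.
Refine {A,B,C,I,M} on symbol y: members go to different blocks, giving {A,B,M} and {C,I}.
Refine {D,F,G,H,J} on symbol x: members go to different blocks, giving {D,G,H} and {F,J}.
Stable partition: {A,B,M} | {D,G,H} | {C,I} | {F,J} — 4 equivalence classes.

4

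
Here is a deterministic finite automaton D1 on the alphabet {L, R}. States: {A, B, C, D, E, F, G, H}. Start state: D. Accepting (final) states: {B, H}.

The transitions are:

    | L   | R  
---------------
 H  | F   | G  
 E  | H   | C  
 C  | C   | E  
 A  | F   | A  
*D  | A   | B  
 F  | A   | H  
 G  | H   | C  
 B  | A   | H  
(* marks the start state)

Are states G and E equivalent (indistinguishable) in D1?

Yes

P0 = {B,H} | {A,C,D,E,F,G}.
Refine {B,H} on symbol R: members go to different blocks, giving {B} and {H}.
Refine {A,C,D,E,F,G} on symbol L: members go to different blocks, giving {A,C,D,F} and {E,G}.
Split {A,C,D,F} by δ(·,R) → {A} and {C} and {D} and {F}.
No further refinement is possible. Final partition (7 blocks): {B} | {A} | {H} | {E,G} | {C} | {D} | {F}.
G and E lie in the same block of the stable partition, so they are equivalent — no string distinguishes them.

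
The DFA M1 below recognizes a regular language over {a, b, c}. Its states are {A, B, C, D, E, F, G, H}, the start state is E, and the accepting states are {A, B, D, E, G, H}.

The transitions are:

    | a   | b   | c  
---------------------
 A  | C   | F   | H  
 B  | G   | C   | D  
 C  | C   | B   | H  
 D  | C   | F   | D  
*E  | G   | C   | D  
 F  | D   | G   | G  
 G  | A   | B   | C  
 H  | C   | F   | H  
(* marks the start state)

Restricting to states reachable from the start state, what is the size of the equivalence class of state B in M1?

2

All states are reachable from the start state.
Start with accepting vs non-accepting: {A,B,D,E,G,H} | {C,F}.
Refine {A,B,D,E,G,H} on symbol a: members go to different blocks, giving {A,D,H} and {B,E,G}.
On input a, block {C,F} splits into {C} and {F}.
Split {B,E,G} by δ(·,a) → {B,E} and {G}.
Stable partition: {A,D,H} | {C} | {B,E} | {F} | {G} — 5 equivalence classes.
State B belongs to the block {B,E}, which has 2 states.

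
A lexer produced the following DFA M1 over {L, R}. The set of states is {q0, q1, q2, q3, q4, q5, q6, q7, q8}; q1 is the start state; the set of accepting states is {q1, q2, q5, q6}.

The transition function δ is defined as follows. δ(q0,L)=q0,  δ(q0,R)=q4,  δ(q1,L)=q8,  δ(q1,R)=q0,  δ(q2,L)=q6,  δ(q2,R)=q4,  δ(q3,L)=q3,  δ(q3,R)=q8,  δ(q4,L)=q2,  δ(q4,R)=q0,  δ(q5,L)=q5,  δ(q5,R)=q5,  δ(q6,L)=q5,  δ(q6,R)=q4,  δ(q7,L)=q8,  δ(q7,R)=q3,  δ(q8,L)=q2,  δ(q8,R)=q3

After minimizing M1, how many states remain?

First remove the unreachable states {q7}; 8 states remain.
Start with accepting vs non-accepting: {q1,q2,q5,q6} | {q0,q3,q4,q8}.
Refine {q1,q2,q5,q6} on symbol L: members go to different blocks, giving {q2,q5,q6} and {q1}.
On input R, block {q2,q5,q6} splits into {q2,q6} and {q5}.
On input L, block {q2,q6} splits into {q2} and {q6}.
Split {q0,q3,q4,q8} by δ(·,L) → {q0,q3} and {q4,q8}.
No further refinement is possible. Final partition (6 blocks): {q2} | {q0,q3} | {q1} | {q5} | {q6} | {q4,q8}.

6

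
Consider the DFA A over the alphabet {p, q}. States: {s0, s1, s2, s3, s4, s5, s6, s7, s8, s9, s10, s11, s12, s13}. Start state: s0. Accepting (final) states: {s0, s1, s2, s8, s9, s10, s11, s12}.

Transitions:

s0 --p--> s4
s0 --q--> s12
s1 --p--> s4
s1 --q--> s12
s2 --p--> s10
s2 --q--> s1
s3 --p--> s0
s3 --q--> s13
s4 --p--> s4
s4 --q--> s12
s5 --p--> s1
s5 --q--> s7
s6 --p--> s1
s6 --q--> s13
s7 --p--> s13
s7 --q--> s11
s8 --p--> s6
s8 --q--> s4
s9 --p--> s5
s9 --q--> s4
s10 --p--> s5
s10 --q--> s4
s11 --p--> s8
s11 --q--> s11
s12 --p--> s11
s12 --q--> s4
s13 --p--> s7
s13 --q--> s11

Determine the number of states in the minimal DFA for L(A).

7

First remove the unreachable states {s2,s3,s5,s9,s10}; 9 states remain.
P0 = {s0,s1,s8,s11,s12} | {s4,s6,s7,s13}.
Split {s0,s1,s8,s11,s12} by δ(·,p) → {s0,s1,s8} and {s11,s12}.
Split {s0,s1,s8} by δ(·,q) → {s0,s1} and {s8}.
On input p, block {s4,s6,s7,s13} splits into {s4,s7,s13} and {s6}.
Split {s11,s12} by δ(·,p) → {s11} and {s12}.
On input q, block {s4,s7,s13} splits into {s7,s13} and {s4}.
The partition is now stable with 7 blocks: {s0,s1} | {s7,s13} | {s11} | {s8} | {s6} | {s12} | {s4}.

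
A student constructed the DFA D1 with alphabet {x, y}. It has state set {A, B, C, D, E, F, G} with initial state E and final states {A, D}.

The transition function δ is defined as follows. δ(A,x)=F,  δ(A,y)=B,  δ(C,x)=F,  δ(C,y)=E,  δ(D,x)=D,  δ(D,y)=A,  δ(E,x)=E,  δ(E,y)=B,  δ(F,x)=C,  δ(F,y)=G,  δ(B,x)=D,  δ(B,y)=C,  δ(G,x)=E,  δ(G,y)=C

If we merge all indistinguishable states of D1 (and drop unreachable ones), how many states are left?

Every state is reachable, so we keep all 7.
P0 = {A,D} | {B,C,E,F,G}.
On input x, block {A,D} splits into {A} and {D}.
On input x, block {B,C,E,F,G} splits into {C,E,F,G} and {B}.
Split {C,E,F,G} by δ(·,y) → {C,F,G} and {E}.
On input x, block {C,F,G} splits into {C,F} and {G}.
Refine {C,F} on symbol y: members go to different blocks, giving {C} and {F}.
No further refinement is possible. Final partition (7 blocks): {A} | {C} | {D} | {B} | {E} | {G} | {F}.

7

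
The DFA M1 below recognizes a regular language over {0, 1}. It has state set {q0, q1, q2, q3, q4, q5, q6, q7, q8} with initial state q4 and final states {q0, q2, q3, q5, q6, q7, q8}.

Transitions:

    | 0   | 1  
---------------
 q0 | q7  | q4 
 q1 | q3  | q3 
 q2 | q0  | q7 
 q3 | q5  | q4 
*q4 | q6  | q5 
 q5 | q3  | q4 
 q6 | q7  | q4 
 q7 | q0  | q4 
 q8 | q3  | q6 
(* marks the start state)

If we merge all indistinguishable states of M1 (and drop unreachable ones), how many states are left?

2

Reachable states from the start: {q0,q3,q4,q5,q6,q7}. Unreachable: {q1,q2,q8} — drop them.
Initial partition by acceptance: {q0,q3,q5,q6,q7} | {q4}.
No further refinement is possible. Final partition (2 blocks): {q0,q3,q5,q6,q7} | {q4}.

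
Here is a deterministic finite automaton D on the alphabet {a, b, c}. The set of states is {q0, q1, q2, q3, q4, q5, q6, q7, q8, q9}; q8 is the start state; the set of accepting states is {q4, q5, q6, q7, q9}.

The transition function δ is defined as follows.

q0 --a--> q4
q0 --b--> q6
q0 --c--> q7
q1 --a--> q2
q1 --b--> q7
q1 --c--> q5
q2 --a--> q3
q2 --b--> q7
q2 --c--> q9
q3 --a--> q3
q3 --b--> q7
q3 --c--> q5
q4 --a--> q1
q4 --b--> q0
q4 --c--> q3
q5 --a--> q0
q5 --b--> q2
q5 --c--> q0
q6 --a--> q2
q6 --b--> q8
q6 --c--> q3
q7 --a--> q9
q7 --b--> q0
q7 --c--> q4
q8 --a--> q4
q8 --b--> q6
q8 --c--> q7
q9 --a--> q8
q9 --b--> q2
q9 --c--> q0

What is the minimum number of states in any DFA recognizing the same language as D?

All states are reachable from the start state.
Start with accepting vs non-accepting: {q4,q5,q6,q7,q9} | {q0,q1,q2,q3,q8}.
Split {q4,q5,q6,q7,q9} by δ(·,a) → {q4,q5,q6,q9} and {q7}.
On input a, block {q0,q1,q2,q3,q8} splits into {q1,q2,q3} and {q0,q8}.
On input a, block {q4,q5,q6,q9} splits into {q4,q6} and {q5,q9}.
Stable partition: {q4,q6} | {q1,q2,q3} | {q7} | {q0,q8} | {q5,q9} — 5 equivalence classes.

5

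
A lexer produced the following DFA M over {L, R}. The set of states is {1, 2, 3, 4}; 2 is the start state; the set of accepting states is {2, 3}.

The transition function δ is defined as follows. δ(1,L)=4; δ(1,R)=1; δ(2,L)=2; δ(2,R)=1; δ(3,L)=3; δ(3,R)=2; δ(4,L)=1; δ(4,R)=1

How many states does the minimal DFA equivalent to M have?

2

Reachable states from the start: {1,2,4}. Unreachable: {3} — drop them.
Start with accepting vs non-accepting: {2} | {1,4}.
No further refinement is possible. Final partition (2 blocks): {2} | {1,4}.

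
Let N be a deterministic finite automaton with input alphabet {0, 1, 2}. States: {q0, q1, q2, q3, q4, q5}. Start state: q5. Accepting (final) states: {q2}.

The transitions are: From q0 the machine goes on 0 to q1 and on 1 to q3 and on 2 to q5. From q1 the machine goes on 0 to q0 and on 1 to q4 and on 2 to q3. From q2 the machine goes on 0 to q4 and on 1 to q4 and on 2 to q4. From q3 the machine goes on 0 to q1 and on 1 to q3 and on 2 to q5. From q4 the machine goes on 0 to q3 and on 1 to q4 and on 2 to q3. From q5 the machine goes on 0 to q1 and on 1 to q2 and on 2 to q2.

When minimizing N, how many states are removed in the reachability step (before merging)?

Every one of the 6 states is reachable from q5.

0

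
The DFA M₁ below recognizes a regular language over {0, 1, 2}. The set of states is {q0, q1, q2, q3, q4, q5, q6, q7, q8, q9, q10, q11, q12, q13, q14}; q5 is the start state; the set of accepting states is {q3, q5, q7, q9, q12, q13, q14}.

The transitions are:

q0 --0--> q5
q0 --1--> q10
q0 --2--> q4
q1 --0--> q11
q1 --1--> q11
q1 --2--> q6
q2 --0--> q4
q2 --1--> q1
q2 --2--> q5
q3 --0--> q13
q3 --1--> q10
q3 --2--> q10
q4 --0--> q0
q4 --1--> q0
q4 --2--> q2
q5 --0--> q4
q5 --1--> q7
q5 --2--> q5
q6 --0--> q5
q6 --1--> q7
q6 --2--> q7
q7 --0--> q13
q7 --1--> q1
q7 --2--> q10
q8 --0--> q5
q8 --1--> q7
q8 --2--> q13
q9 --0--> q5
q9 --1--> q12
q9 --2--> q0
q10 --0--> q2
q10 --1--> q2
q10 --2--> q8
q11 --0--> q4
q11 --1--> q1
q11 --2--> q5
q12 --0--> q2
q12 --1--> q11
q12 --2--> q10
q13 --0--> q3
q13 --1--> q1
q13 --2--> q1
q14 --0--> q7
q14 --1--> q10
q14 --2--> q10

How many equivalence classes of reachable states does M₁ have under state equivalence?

7

States {q9,q12,q14} cannot be reached from the start state, so discard them.
Start with accepting vs non-accepting: {q3,q5,q7,q13} | {q0,q1,q2,q4,q6,q8,q10,q11}.
Split {q3,q5,q7,q13} by δ(·,0) → {q3,q7,q13} and {q5}.
On input 0, block {q0,q1,q2,q4,q6,q8,q10,q11} splits into {q1,q2,q4,q10,q11} and {q0,q6,q8}.
On input 0, block {q1,q2,q4,q10,q11} splits into {q1,q2,q10,q11} and {q4}.
On input 0, block {q1,q2,q10,q11} splits into {q1,q10} and {q2,q11}.
On input 1, block {q0,q6,q8} splits into {q6,q8} and {q0}.
The partition is now stable with 7 blocks: {q3,q7,q13} | {q1,q10} | {q5} | {q6,q8} | {q4} | {q2,q11} | {q0}.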